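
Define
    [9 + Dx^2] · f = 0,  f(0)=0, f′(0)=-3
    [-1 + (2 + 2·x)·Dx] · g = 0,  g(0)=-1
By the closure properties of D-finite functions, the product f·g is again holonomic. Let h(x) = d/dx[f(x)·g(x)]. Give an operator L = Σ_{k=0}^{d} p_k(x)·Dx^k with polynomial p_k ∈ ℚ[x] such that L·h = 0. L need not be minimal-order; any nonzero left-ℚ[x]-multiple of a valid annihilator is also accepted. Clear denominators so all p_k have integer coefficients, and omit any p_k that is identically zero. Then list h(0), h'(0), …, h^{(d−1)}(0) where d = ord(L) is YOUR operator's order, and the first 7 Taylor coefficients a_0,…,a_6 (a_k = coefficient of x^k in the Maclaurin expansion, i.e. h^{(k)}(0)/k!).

f: a_k = 0, -3, 0, 9/2, 0, -81/40, 0, …
g: a_k = -1, -1/2, 1/8, -1/16, 5/128, -7/256, 21/1024, …
h₀=f·g: eliminate ⇒ L₀, order ≤ 2·1.
Derive L from L₀ (diff closure).
L = (551 + 1968·x + 2712·x^2 + 1728·x^3 + 432·x^4) + (-44 - 140·x - 144·x^2 - 48·x^3)·Dx + (52 + 200·x + 292·x^2 + 192·x^3 + 48·x^4)·Dx^2  (order 2).
h: a_k = 3, 3, -117/8, -33/4, 1581/128, 3123/640, -20529/5120, …
ICs: h(0) = 3, h′(0) = 3.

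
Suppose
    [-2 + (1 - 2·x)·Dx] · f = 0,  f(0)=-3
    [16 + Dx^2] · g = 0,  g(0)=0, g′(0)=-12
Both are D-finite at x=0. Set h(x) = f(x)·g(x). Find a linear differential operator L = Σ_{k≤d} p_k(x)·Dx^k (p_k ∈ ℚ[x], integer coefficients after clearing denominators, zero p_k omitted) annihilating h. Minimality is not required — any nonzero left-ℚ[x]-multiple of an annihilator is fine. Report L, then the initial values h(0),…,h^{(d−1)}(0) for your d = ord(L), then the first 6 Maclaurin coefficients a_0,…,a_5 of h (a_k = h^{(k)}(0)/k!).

L = (-16 + 32·x) + 4·Dx + (-1 + 2·x)·Dx^2  (order 2).
h: a_k = 0, 36, 72, 48, 96, 1344/5, …
ICs: h(0) = 0, h′(0) = 36.

f: a_k = -3, -6, -12, -24, -48, -96, …
g: a_k = 0, -12, 0, 32, 0, -128/5, …
L₀ := L_f ⊗_s L_g (sym. prod.), ord ≤ 2.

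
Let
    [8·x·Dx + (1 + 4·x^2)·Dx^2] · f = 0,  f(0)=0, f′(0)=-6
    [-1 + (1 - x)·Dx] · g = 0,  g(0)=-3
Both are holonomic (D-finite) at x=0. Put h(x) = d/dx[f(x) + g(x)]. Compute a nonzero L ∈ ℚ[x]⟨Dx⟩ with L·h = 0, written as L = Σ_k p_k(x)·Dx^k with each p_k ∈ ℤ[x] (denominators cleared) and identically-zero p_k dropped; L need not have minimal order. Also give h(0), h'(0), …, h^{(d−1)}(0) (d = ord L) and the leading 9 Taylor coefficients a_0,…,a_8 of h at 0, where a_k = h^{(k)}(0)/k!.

L = (8 - 32·x - 96·x^2) + (-7 + 8·x + 20·x^2 - 96·x^3)·Dx + (1 + 3·x + 12·x^3 - 16·x^4)·Dx^2  (order 2).
h: a_k = -9, -6, 15, -12, -111, -18, 363, -24, -1563, …
ICs: h(0) = -9, h′(0) = -6.

f: a_k = 0, -6, 0, 8, 0, -96/5, 0, 384/7, 0, …
g: a_k = -3, -3, -3, -3, -3, -3, -3, -3, -3, …
Weyl lclm of L_f,L_g ⇒ L₀ (ord ≤ 3).
h₀' ⇒ L via d/dx closure of L₀.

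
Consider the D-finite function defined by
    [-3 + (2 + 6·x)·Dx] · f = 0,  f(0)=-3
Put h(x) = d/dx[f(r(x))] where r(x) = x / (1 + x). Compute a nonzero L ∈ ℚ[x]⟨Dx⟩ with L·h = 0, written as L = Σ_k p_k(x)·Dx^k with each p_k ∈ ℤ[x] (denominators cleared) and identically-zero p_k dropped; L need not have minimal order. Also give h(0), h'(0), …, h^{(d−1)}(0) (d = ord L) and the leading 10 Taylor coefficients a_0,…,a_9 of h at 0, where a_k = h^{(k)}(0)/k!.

L = (-7 - 16·x) + (-2 - 10·x - 8·x^2)·Dx  (order 1).
h: a_k = -9/2, 63/4, -783/16, 5031/32, -136035/256, 956745/512, -13825035/2048, 101709495/4096, -6062026635/65536, 45580775445/131072, …
ICs: h(0) = -9/2.

f: a_k = -3, -9/2, 27/8, -81/16, 1215/128, -5103/256, 45927/1024, -216513/2048, 8444007/32768, -42220035/65536, …
h₀=f(r): pull back L_f along r ⇒ L₀.
h₀' ⇒ L via d/dx closure of L₀.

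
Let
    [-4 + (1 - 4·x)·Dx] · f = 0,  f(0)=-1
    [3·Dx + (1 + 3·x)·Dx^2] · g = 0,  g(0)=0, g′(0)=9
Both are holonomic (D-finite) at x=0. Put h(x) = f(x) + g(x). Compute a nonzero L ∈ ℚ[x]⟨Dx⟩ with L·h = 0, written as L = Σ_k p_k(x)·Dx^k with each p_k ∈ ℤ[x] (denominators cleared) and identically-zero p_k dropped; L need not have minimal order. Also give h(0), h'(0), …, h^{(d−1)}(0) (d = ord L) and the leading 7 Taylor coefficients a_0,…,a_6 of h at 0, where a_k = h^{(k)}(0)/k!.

L = (432 + 288·x)·Dx + (78 + 720·x + 576·x^2)·Dx^2 + (-11 - x + 144·x^2 + 144·x^3)·Dx^3  (order 3).
h: a_k = -1, 5, -59/2, -37, -1267/4, -4391/5, -8921/2, …
ICs: h(0) = -1, h′(0) = 5, h′′(0) = -59.

f: a_k = -1, -4, -16, -64, -256, -1024, -4096, …
g: a_k = 0, 9, -27/2, 27, -243/4, 729/5, -729/2, …
L₀ := lclm(L_f,L_g); ord L₀ ≤ 1+2.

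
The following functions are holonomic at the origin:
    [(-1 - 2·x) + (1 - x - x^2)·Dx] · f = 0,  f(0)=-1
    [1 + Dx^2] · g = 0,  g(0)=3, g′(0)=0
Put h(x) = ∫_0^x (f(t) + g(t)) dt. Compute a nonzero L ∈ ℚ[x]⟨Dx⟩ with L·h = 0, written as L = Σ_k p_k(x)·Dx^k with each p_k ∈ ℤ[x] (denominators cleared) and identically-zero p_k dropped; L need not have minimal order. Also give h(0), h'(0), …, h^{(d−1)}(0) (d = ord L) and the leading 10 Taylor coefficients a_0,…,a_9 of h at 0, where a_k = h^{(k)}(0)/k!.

L = (19 + 48·x + 31·x^2 + 24·x^3 + 5·x^4 + 2·x^5)·Dx + (-5 + x + 4·x^2 + 7·x^3 + 6·x^4 + 3·x^5 + x^6)·Dx^2 + (19 + 48·x + 31·x^2 + 24·x^3 + 5·x^4 + 2·x^5)·Dx^3 + (-5 + x + 4·x^2 + 7·x^3 + 6·x^4 + 3·x^5 + x^6)·Dx^4  (order 4).
h: a_k = 0, 2, -1/2, -7/6, -3/4, -39/40, -4/3, -3121/1680, -21/8, -456959/120960, …
ICs: h(0) = 0, h′(0) = 2, h′′(0) = -1, h′′′(0) = -7.

f: a_k = -1, -1, -2, -3, -5, -8, -13, -21, -34, -55, …
g: a_k = 3, 0, -3/2, 0, 1/8, 0, -1/240, 0, 1/13440, 0, …
Weyl lclm of L_f,L_g ⇒ L₀ (ord ≤ 3).
h=∫₀ˣh₀: take L = L₀·Dx.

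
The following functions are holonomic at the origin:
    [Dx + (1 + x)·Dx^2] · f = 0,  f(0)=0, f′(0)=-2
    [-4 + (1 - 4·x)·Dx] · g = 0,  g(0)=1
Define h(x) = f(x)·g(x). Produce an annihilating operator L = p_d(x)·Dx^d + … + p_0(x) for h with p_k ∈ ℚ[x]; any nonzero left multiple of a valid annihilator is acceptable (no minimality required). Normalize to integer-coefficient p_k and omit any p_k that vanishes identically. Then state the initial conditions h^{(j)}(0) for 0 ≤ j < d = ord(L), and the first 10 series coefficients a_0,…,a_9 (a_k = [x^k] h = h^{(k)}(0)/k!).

L = 4 + (7 + 12·x)·Dx + (-1 + 3·x + 4·x^2)·Dx^2  (order 2).
h: a_k = 0, -2, -7, -86/3, -685/6, -6856/15, -27419/15, -767762/105, -12284087/420, -36852331/315, …
ICs: h(0) = 0, h′(0) = -2.

f: a_k = 0, -2, 1, -2/3, 1/2, -2/5, 1/3, -2/7, 1/4, -2/9, …
g: a_k = 1, 4, 16, 64, 256, 1024, 4096, 16384, 65536, 262144, …
f·g: L₀ = L_f ⊗_s L_g, ord ≤ 2·1.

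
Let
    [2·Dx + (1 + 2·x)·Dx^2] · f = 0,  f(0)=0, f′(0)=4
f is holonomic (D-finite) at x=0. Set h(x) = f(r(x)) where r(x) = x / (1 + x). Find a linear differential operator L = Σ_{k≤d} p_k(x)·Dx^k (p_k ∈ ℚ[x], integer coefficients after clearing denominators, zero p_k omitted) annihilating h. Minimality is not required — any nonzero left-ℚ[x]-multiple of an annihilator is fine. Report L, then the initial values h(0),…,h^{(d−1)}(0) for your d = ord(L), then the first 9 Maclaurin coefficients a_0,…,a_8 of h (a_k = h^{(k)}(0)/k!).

L = (4 + 6·x)·Dx + (1 + 4·x + 3·x^2)·Dx^2  (order 2).
h: a_k = 0, 4, -8, 52/3, -40, 484/5, -728/3, 4372/7, -1640, …
ICs: h(0) = 0, h′(0) = 4.

f: a_k = 0, 4, -4, 16/3, -8, 64/5, -64/3, 256/7, -64, …
L₀ from L_f via x↦r, Dx↦r'^{-1}Dx.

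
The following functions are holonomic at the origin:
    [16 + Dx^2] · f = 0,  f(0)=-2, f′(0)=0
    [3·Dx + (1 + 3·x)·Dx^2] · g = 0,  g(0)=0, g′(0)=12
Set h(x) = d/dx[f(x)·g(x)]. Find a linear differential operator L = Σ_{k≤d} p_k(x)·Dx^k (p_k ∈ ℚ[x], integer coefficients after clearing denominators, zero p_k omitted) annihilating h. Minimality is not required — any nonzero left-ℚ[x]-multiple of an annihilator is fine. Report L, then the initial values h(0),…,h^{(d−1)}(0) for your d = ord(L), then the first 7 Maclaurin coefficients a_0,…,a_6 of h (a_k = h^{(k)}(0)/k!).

f: a_k = -2, 0, 16, 0, -64/3, 0, 512/45, …
g: a_k = 0, 12, -18, 36, -81, 972/5, -486, …
Sym-product of L_f,L_g gives L₀ (≤ ord 4).
Derive L from L₀ (diff closure).
L = (-252256 - 1400832·x + 774144·x^2 + 36937728·x^3 + 133871616·x^4 + 191102976·x^5 + 95551488·x^6) + (-43296 + 45216·x + 2557440·x^2 + 11404800·x^3 + 19906560·x^4 + 11943936·x^5)·Dx + (-14630 - 16992·x + 831600·x^2 + 6110208·x^3 + 17853696·x^4 + 23887872·x^5 + 11943936·x^6)·Dx^2 + (-2706 + 2826·x + 159840·x^2 + 712800·x^3 + 1244160·x^4 + 746496·x^5)·Dx^3 + (71 + 4410·x + 48951·x^2 + 237600·x^3 + 592920·x^4 + 746496·x^5 + 373248·x^6)·Dx^4  (order 4).
h: a_k = -24, 72, 360, -504, -344, 360, -2152/15, …
ICs: h(0) = -24, h′(0) = 72, h′′(0) = 720, h′′′(0) = -3024.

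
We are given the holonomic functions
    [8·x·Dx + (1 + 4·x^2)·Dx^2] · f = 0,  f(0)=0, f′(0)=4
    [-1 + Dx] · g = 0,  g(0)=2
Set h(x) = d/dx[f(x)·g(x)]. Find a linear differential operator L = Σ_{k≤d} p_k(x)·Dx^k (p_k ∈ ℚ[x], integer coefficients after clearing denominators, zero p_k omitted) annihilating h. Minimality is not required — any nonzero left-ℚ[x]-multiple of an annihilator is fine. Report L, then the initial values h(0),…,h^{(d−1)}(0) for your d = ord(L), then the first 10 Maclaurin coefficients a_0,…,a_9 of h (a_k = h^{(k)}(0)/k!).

L = (-7 - 16·x + 104·x^2 - 64·x^3 + 16·x^4) + (6 + 24·x - 112·x^2 + 96·x^3 - 32·x^4)·Dx + (1 - 8·x + 8·x^2 - 32·x^3 + 16·x^4)·Dx^2  (order 2).
h: a_k = 8, 16, -20, -112/3, 103, 430/3, -12763/30, -173788/315, 2903587/1680, 48892709/22680, …
ICs: h(0) = 8, h′(0) = 16.

f: a_k = 0, 4, 0, -16/3, 0, 64/5, 0, -256/7, 0, 1024/9, …
g: a_k = 2, 2, 1, 1/3, 1/12, 1/60, 1/360, 1/2520, 1/20160, 1/181440, …
L₀ := L_f ⊗_s L_g (sym. prod.), ord ≤ 2.
Differentiate: ansatz ord ≤ ord L₀ ⇒ L.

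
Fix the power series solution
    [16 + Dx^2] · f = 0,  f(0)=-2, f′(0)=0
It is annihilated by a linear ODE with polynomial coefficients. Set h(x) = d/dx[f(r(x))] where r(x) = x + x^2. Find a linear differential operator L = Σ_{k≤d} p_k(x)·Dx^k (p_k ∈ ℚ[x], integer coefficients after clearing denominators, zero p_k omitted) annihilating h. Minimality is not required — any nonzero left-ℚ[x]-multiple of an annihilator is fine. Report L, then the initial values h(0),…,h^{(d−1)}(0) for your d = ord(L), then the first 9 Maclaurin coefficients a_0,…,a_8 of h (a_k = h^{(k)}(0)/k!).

L = (28 + 128·x + 384·x^2 + 512·x^3 + 256·x^4) + (-6 - 12·x)·Dx + (1 + 4·x + 4·x^2)·Dx^2  (order 2).
h: a_k = 0, 32, 96, -64/3, -1280/3, -10496/15, -1792/15, 368128/315, 63488/35, …
ICs: h(0) = 0, h′(0) = 32.

f: a_k = -2, 0, 16, 0, -64/3, 0, 512/45, 0, -1024/315, …
f∘r: x↦r, Dx↦Dx/r' in L_f ⇒ L₀.
Derive L from L₀ (diff closure).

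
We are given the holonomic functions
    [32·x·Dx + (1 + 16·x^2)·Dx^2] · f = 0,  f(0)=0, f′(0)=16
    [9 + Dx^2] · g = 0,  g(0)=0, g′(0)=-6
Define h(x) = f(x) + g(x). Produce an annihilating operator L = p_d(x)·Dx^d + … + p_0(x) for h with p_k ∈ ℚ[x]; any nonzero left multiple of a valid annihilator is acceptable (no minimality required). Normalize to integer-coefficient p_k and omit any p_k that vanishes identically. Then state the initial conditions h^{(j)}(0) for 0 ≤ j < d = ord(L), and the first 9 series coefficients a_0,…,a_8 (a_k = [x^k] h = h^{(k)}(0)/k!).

L = (-52704·x + 967680·x^3 + 663552·x^5)·Dx + (-207 + 13104·x^2 + 283392·x^4 + 331776·x^6)·Dx^2 + (-5856·x + 107520·x^3 + 73728·x^5)·Dx^3 + (-23 + 1456·x^2 + 31488·x^4 + 36864·x^6)·Dx^4  (order 4).
h: a_k = 0, 10, 0, -229/3, 0, 16303/20, 0, -2621197/280, 0, …
ICs: h(0) = 0, h′(0) = 10, h′′(0) = 0, h′′′(0) = -458.

f: a_k = 0, 16, 0, -256/3, 0, 4096/5, 0, -65536/7, 0, …
g: a_k = 0, -6, 0, 9, 0, -81/20, 0, 243/280, 0, …
Weyl lclm of L_f,L_g ⇒ L₀ (ord ≤ 4).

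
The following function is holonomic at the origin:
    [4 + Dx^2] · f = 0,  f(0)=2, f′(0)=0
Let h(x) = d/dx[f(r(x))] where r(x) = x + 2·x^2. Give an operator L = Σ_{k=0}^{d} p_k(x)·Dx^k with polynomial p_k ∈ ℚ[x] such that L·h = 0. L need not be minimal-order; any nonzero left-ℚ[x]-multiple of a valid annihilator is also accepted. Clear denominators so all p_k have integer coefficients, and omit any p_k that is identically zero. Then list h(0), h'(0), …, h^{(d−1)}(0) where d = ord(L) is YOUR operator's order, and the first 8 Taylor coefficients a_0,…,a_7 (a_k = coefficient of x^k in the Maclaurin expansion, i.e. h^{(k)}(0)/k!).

f: a_k = 2, 0, -4, 0, 4/3, 0, -8/45, 0, …
Substitute x→r, Dx→(1/r')Dx; clear ⇒ L₀.
Derive L from L₀ (diff closure).
L = (52 + 64·x + 384·x^2 + 1024·x^3 + 1024·x^4) + (-12 - 48·x)·Dx + (1 + 8·x + 16·x^2)·Dx^2  (order 2).
h: a_k = 0, -8, -48, -176/3, 160/3, 2864/15, 4256/15, 26912/315, …
ICs: h(0) = 0, h′(0) = -8.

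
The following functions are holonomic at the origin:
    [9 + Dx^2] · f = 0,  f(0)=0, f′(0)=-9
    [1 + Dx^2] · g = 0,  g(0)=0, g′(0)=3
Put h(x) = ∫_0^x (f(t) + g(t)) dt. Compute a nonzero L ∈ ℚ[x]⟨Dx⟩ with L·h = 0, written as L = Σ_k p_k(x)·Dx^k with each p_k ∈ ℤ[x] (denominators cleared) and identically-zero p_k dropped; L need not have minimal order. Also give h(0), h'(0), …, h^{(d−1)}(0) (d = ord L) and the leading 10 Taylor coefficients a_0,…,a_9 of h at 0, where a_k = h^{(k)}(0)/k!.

L = 9·Dx + 10·Dx^3 + Dx^5  (order 5).
h: a_k = 0, 0, -3, 0, 13/4, 0, -121/120, 0, 1093/6720, 0, …
ICs: h(0) = 0, h′(0) = 0, h′′(0) = -6, h′′′(0) = 0, h′′′′(0) = 78.

f: a_k = 0, -9, 0, 27/2, 0, -243/40, 0, 729/560, 0, -729/4480, …
g: a_k = 0, 3, 0, -1/2, 0, 1/40, 0, -1/1680, 0, 1/120960, …
Sum ⇒ L₀ = lclm(L_f,L_g) in ℚ(x)⟨Dx⟩.
Integrate: L := L₀·Dx.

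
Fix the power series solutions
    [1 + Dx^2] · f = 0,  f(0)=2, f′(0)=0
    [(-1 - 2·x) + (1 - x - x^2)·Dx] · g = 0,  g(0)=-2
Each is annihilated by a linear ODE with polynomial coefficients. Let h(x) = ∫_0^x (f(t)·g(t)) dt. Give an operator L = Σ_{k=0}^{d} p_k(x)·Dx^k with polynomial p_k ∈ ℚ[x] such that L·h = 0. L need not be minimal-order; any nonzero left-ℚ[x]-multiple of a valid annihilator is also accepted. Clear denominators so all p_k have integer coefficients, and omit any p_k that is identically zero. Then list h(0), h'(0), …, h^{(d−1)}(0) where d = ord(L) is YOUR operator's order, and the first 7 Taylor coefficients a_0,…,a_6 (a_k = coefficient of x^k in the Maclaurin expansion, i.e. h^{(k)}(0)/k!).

L = (1 + x + x^2)·Dx + (2 + 4·x)·Dx^2 + (-1 + x + x^2)·Dx^3  (order 3).
h: a_k = 0, -4, -2, -2, -5/2, -97/30, -157/36, …
ICs: h(0) = 0, h′(0) = -4, h′′(0) = -4.

f: a_k = 2, 0, -1, 0, 1/12, 0, -1/360, …
g: a_k = -2, -2, -4, -6, -10, -16, -26, …
Sym-product of L_f,L_g gives L₀ (≤ ord 2).
∫: right-multiply L₀ by Dx.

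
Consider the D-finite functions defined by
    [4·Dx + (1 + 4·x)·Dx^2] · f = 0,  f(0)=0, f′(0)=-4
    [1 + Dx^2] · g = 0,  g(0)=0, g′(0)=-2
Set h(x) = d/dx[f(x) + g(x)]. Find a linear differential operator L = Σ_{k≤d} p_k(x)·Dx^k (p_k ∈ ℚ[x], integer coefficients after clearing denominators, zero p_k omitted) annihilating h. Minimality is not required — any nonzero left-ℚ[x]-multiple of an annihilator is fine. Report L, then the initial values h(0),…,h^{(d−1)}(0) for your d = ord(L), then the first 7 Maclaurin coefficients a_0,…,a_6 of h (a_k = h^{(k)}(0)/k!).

L = (388 + 32·x + 64·x^2) + (33 + 140·x + 48·x^2 + 64·x^3)·Dx + (388 + 32·x + 64·x^2)·Dx^2 + (33 + 140·x + 48·x^2 + 64·x^3)·Dx^3  (order 3).
h: a_k = -6, 16, -63, 256, -12289/12, 4096, -5898239/360, …
ICs: h(0) = -6, h′(0) = 16, h′′(0) = -126.

f: a_k = 0, -4, 8, -64/3, 64, -1024/5, 2048/3, …
g: a_k = 0, -2, 0, 1/3, 0, -1/60, 0, …
h₀=f+g: left-lcm gives L₀, ord ≤ 4.
h=h₀': d/dx-closure on L₀ ⇒ L.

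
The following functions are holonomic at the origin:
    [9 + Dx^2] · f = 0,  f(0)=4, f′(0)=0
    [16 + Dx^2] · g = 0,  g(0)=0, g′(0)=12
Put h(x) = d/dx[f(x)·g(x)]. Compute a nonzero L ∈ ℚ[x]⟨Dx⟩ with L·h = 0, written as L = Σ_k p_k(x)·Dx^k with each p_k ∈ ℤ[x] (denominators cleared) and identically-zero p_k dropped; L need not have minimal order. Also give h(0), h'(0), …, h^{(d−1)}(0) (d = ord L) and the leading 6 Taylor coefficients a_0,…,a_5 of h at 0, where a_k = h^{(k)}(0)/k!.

f: a_k = 4, 0, -18, 0, 27/2, 0, …
g: a_k = 0, 12, 0, -32, 0, 128/5, …
f·g: L₀ = L_f ⊗_s L_g, ord ≤ 2·2.
Differentiate: ansatz ord ≤ ord L₀ ⇒ L.
L = 49 + 50·Dx^2 + Dx^4  (order 4).
h: a_k = 48, 0, -1032, 0, 4202, 0, …
ICs: h(0) = 48, h′(0) = 0, h′′(0) = -2064, h′′′(0) = 0.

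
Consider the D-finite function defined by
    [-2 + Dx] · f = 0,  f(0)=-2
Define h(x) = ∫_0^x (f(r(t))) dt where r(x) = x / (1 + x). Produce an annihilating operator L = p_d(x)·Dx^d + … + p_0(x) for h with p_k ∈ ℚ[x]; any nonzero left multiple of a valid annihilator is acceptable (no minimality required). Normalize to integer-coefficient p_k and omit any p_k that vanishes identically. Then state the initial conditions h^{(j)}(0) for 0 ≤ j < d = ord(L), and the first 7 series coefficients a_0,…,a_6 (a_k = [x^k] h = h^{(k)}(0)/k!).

L = -2·Dx + (1 + 2·x + x^2)·Dx^2  (order 2).
h: a_k = 0, -2, -2, 0, 1/3, -4/15, 2/15, …
ICs: h(0) = 0, h′(0) = -2.

f: a_k = -2, -4, -4, -8/3, -4/3, -8/15, -8/45, …
Substitute x→r, Dx→(1/r')Dx; clear ⇒ L₀.
Integrate: L := L₀·Dx.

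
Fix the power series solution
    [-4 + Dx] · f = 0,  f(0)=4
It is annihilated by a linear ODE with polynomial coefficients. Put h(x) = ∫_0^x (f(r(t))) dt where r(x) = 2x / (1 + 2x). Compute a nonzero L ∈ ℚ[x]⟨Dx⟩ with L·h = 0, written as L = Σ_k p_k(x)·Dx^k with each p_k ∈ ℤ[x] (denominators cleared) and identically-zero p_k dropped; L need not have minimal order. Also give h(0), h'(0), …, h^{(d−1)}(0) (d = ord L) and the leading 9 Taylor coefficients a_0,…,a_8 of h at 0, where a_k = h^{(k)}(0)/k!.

f: a_k = 4, 16, 32, 128/3, 128/3, 512/15, 1024/45, 4096/315, 2048/315, …
L₀ from L_f via x↦r, Dx↦r'^{-1}Dx.
h=∫₀ˣh₀: take L = L₀·Dx.
L = -8·Dx + (1 + 4·x + 4·x^2)·Dx^2  (order 2).
h: a_k = 0, 4, 16, 64/3, -32/3, -256/15, 1792/45, -11264/315, -4352/315, …
ICs: h(0) = 0, h′(0) = 4.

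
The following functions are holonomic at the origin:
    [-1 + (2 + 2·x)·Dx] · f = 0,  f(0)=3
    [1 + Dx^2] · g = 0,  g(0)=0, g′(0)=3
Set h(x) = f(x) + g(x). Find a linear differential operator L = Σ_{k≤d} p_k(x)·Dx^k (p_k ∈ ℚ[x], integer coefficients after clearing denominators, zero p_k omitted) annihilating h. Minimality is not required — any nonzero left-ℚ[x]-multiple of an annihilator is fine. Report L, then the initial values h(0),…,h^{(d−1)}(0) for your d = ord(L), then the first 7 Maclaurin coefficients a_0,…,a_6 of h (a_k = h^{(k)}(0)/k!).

L = (-7 - 8·x - 4·x^2) + (6 + 22·x + 24·x^2 + 8·x^3)·Dx + (-7 - 8·x - 4·x^2)·Dx^2 + (6 + 22·x + 24·x^2 + 8·x^3)·Dx^3  (order 3).
h: a_k = 3, 9/2, -3/8, -5/16, -15/128, 137/1280, -63/1024, …
ICs: h(0) = 3, h′(0) = 9/2, h′′(0) = -3/4.

f: a_k = 3, 3/2, -3/8, 3/16, -15/128, 21/256, -63/1024, …
g: a_k = 0, 3, 0, -1/2, 0, 1/40, 0, …
f+g: L₀ = lclm(L_f,L_g), ord ≤ 1+2.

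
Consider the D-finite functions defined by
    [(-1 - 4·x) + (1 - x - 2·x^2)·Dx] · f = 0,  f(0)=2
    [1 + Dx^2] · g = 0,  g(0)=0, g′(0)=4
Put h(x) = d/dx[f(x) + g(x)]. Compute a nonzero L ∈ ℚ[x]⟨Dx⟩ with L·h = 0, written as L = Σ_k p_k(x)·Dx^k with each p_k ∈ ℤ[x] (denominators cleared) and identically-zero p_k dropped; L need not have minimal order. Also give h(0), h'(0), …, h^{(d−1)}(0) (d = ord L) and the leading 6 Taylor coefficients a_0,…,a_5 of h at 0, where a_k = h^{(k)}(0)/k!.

f: a_k = 2, 2, 6, 10, 22, 42, …
g: a_k = 0, 4, 0, -2/3, 0, 1/30, …
h₀=f+g: left-lcm gives L₀, ord ≤ 3.
Differentiate: ansatz ord ≤ ord L₀ ⇒ L.
L = (270 + 1200·x + 2862·x^2 + 1860·x^3 + 1920·x^4 + 144·x^5 + 96·x^6) + (-31 - 115·x + 75·x^2 + 241·x^3 + 430·x^4 + 372·x^5 + 56·x^6 + 32·x^7)·Dx + (270 + 1200·x + 2862·x^2 + 1860·x^3 + 1920·x^4 + 144·x^5 + 96·x^6)·Dx^2 + (-31 - 115·x + 75·x^2 + 241·x^3 + 430·x^4 + 372·x^5 + 56·x^6 + 32·x^7)·Dx^3  (order 3).
h: a_k = 6, 12, 28, 88, 1261/6, 516, …
ICs: h(0) = 6, h′(0) = 12, h′′(0) = 56.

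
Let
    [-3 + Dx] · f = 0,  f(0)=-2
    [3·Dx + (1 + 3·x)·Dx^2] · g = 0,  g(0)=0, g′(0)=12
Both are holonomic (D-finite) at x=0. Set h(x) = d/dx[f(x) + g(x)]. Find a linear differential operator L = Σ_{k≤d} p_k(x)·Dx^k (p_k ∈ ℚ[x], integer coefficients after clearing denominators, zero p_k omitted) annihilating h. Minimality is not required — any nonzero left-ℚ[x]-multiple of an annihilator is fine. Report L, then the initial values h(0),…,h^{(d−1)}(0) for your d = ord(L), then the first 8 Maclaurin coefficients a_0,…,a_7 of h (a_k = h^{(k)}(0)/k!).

f: a_k = -2, -6, -9, -9, -27/4, -81/20, -81/40, -243/280, …
g: a_k = 0, 12, -18, 36, -81, 972/5, -486, 8748/7, …
L₀ := lclm(L_f,L_g); ord L₀ ≤ 1+2.
Differentiate: ansatz ord ≤ ord L₀ ⇒ L.
L = (-27 - 27·x) + (3 - 18·x - 27·x^2)·Dx + (2 + 9·x + 9·x^2)·Dx^2  (order 2).
h: a_k = 6, -54, 81, -351, 3807/4, -58563/20, 349677/40, -7349049/280, …
ICs: h(0) = 6, h′(0) = -54.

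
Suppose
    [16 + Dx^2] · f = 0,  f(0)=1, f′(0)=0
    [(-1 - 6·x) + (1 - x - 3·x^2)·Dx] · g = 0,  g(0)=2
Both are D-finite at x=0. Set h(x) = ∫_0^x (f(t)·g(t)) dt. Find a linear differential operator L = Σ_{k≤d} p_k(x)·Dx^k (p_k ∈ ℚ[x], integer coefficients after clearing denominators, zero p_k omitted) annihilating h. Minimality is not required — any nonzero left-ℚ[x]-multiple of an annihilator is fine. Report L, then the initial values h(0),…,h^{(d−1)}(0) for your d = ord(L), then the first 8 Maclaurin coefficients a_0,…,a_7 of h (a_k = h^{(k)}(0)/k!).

L = (-10 + 16·x + 48·x^2)·Dx + (2 + 12·x)·Dx^2 + (-1 + x + 3·x^2)·Dx^3  (order 3).
h: a_k = 0, 2, 1, -8/3, -1/2, -14/15, -16/9, -1622/315, …
ICs: h(0) = 0, h′(0) = 2, h′′(0) = 2.

f: a_k = 1, 0, -8, 0, 32/3, 0, -256/45, 0, …
g: a_k = 2, 2, 8, 14, 38, 80, 194, 434, …
Product ⇒ symmetric product L₀, ord ≤ 2.
Integrate: L := L₀·Dx.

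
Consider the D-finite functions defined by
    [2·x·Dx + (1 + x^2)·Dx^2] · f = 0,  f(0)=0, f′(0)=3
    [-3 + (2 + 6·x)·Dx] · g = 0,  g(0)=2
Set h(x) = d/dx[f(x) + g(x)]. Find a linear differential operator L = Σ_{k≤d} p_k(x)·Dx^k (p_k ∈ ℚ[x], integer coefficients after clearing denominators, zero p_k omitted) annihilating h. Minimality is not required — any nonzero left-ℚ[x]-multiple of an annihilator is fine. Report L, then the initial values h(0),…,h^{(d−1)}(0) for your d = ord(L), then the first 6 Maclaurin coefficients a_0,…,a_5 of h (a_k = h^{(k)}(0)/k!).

L = (-12 - 90·x + 36·x^2 + 54·x^3) + (-35 - 48·x - 102·x^2 + 144·x^3 + 189·x^4)·Dx + (-6 - 10·x + 36·x^2 + 44·x^3 + 42·x^4 + 54·x^5)·Dx^2  (order 2).
h: a_k = 6, -9/2, 57/8, -405/16, 8889/128, -45927/256, …
ICs: h(0) = 6, h′(0) = -9/2.

f: a_k = 0, 3, 0, -1, 0, 3/5, …
g: a_k = 2, 3, -9/4, 27/8, -405/64, 1701/128, …
f+g: L₀ = lclm(L_f,L_g), ord ≤ 2+1.
Derive L from L₀ (diff closure).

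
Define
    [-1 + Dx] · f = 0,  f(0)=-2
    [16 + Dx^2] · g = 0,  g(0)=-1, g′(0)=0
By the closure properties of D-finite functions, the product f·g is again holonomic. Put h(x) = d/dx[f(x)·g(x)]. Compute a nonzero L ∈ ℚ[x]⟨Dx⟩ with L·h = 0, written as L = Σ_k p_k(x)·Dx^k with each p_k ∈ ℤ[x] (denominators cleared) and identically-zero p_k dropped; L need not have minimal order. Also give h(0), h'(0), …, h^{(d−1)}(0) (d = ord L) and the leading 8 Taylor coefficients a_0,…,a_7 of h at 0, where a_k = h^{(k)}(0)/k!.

L = 17 - 2·Dx + Dx^2  (order 2).
h: a_k = 2, -30, -47, 161/3, 1121/12, -33/4, -20047/360, -31679/2520, …
ICs: h(0) = 2, h′(0) = -30.

f: a_k = -2, -2, -1, -1/3, -1/12, -1/60, -1/360, -1/2520, …
g: a_k = -1, 0, 8, 0, -32/3, 0, 256/45, 0, …
L₀ := L_f ⊗_s L_g (sym. prod.), ord ≤ 2.
Derive L from L₀ (diff closure).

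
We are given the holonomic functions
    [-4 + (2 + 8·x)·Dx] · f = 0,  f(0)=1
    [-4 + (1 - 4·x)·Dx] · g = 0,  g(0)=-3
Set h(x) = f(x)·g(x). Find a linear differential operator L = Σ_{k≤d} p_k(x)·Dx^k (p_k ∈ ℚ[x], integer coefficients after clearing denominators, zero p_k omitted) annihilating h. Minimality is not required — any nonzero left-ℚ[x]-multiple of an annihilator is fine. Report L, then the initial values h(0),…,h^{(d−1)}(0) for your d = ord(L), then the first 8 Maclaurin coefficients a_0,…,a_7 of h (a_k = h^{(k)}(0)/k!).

f: a_k = 1, 2, -2, 4, -10, 28, -84, 264, …
g: a_k = -3, -12, -48, -192, -768, -3072, -12288, -49152, …
Product ⇒ symmetric product L₀, ord ≤ 1.
L = (6 + 8·x) + (-1 + 16·x^2)·Dx  (order 1).
h: a_k = -3, -18, -66, -276, -1074, -4380, -17268, -69864, …
ICs: h(0) = -3.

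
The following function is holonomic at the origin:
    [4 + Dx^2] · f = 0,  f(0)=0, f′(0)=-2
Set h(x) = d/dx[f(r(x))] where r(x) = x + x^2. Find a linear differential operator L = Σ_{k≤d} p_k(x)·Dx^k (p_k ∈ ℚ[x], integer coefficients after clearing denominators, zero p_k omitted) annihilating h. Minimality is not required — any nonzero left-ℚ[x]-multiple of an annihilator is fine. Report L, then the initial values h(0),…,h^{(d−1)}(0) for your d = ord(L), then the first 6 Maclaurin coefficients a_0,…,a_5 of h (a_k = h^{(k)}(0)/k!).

f: a_k = 0, -2, 0, 4/3, 0, -4/15, …
Change of var in L_f (x↦r) gives L₀.
h=h₀': d/dx-closure on L₀ ⇒ L.
L = (16 + 32·x + 96·x^2 + 128·x^3 + 64·x^4) + (-6 - 12·x)·Dx + (1 + 4·x + 4·x^2)·Dx^2  (order 2).
h: a_k = -2, -4, 4, 16, 56/3, 0, …
ICs: h(0) = -2, h′(0) = -4.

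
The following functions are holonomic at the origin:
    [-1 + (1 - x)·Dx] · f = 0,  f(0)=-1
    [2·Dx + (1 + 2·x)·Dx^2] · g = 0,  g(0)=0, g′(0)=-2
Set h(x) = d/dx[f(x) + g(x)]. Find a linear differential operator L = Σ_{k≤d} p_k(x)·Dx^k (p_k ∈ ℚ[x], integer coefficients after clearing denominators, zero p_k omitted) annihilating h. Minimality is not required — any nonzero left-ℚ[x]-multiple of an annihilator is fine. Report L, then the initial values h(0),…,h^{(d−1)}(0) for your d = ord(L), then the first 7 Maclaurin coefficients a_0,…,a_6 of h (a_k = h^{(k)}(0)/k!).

f: a_k = -1, -1, -1, -1, -1, -1, -1, …
g: a_k = 0, -2, 2, -8/3, 4, -32/5, 32/3, …
f+g: L₀ = lclm(L_f,L_g), ord ≤ 1+2.
Derive L from L₀ (diff closure).
L = (14 + 4·x) + (-1 + 20·x + 8·x^2)·Dx + (-2 - 3·x + 3·x^2 + 2·x^3)·Dx^2  (order 2).
h: a_k = -3, 2, -11, 12, -37, 58, -135, …
ICs: h(0) = -3, h′(0) = 2.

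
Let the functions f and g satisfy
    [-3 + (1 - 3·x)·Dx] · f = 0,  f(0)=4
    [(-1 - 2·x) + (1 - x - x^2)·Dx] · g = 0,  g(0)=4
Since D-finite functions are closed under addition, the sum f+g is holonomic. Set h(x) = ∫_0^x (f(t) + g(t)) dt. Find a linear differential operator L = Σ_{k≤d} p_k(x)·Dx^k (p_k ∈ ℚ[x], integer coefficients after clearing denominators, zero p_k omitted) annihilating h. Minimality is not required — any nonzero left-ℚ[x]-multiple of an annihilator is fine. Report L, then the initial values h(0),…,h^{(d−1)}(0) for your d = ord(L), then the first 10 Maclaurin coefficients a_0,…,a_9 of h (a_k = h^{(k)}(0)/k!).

f: a_k = 4, 12, 36, 108, 324, 972, 2916, 8748, 26244, 78732, …
g: a_k = 4, 4, 8, 12, 20, 32, 52, 84, 136, 220, …
L₀ := lclm(L_f,L_g); ord L₀ ≤ 1+1.
h=∫₀ˣh₀: take L = L₀·Dx.
L = (-6 - 36·x + 18·x^2 - 18·x^3)·Dx + (14 - 18·x - 24·x^2 + 18·x^3 - 36·x^4)·Dx^2 + (-2 + 10·x - 15·x^2 + 10·x^3 - 9·x^5)·Dx^3  (order 3).
h: a_k = 0, 8, 8, 44/3, 30, 344/5, 502/3, 424, 1104, 26380/9, …
ICs: h(0) = 0, h′(0) = 8, h′′(0) = 16.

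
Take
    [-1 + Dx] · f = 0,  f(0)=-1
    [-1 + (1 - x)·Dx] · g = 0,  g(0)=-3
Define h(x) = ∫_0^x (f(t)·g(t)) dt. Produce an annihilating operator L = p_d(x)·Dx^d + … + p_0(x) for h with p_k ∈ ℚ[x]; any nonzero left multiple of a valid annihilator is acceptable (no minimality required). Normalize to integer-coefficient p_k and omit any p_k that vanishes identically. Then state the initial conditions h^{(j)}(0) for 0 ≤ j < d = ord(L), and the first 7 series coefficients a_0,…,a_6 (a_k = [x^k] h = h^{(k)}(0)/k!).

f: a_k = -1, -1, -1/2, -1/6, -1/24, -1/120, -1/720, …
g: a_k = -3, -3, -3, -3, -3, -3, -3, …
Product ⇒ symmetric product L₀, ord ≤ 1.
h=∫₀ˣh₀: take L = L₀·Dx.
L = (2 - x)·Dx + (-1 + x)·Dx^2  (order 2).
h: a_k = 0, 3, 3, 5/2, 2, 13/8, 163/120, …
ICs: h(0) = 0, h′(0) = 3.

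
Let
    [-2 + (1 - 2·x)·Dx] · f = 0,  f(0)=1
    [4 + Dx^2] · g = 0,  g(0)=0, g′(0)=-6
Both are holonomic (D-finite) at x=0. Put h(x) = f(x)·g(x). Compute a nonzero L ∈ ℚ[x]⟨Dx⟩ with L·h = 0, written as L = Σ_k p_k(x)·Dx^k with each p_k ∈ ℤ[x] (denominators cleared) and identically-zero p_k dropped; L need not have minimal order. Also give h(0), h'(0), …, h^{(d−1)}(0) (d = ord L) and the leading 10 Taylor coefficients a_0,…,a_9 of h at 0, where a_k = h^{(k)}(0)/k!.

f: a_k = 1, 2, 4, 8, 16, 32, 64, 128, 256, 512, …
g: a_k = 0, -6, 0, 4, 0, -4/5, 0, 8/105, 0, -4/945, …
h₀=f·g: eliminate ⇒ L₀, order ≤ 1·2.
L = (-4 + 8·x) + 4·Dx + (-1 + 2·x)·Dx^2  (order 2).
h: a_k = 0, -6, -12, -20, -40, -404/5, -808/5, -33928/105, -67856/105, -1221412/945, …
ICs: h(0) = 0, h′(0) = -6.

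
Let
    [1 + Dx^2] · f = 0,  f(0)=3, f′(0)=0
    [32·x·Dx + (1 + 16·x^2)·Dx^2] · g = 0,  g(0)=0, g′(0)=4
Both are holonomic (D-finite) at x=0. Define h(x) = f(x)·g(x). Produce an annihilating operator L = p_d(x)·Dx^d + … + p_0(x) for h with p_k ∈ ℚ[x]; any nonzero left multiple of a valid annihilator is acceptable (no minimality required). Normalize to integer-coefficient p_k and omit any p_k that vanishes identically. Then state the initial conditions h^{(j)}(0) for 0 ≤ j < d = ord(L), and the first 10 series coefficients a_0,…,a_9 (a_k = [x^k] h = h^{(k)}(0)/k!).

L = (1105 + 51776·x^2 + 22016·x^4 + 16384·x^6 + 65536·x^8) + (2112·x + 35840·x^3 + 49152·x^5 + 262144·x^7)·Dx + (1122 + 52352·x^2 + 27648·x^4 + 32768·x^6 + 131072·x^8)·Dx^2 + (2112·x + 35840·x^3 + 49152·x^5 + 262144·x^7)·Dx^3 + (17 + 576·x^2 + 5632·x^4 + 16384·x^6 + 65536·x^8)·Dx^4  (order 4).
h: a_k = 0, 12, 0, -70, 0, 6469/10, 0, -3079271/420, 0, 916452227/10080, …
ICs: h(0) = 0, h′(0) = 12, h′′(0) = 0, h′′′(0) = -420.

f: a_k = 3, 0, -3/2, 0, 1/8, 0, -1/240, 0, 1/13440, 0, …
g: a_k = 0, 4, 0, -64/3, 0, 1024/5, 0, -16384/7, 0, 262144/9, …
L₀ := L_f ⊗_s L_g (sym. prod.), ord ≤ 4.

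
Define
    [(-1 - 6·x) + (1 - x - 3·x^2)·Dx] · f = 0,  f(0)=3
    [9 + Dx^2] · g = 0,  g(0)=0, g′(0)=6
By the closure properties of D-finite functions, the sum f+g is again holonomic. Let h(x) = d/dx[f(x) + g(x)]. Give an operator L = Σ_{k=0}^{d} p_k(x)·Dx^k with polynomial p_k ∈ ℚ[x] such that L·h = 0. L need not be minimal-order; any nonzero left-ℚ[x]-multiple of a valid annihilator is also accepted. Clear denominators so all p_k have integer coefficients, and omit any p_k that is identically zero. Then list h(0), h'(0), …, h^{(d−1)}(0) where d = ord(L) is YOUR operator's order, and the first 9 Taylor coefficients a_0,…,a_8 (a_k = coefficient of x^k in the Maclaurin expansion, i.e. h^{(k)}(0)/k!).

f: a_k = 3, 3, 12, 21, 57, 120, 291, 651, 1524, …
g: a_k = 0, 6, 0, -9, 0, 81/20, 0, -243/280, 0, …
Weyl lclm of L_f,L_g ⇒ L₀ (ord ≤ 3).
Differentiate: ansatz ord ≤ ord L₀ ⇒ L.
L = (1584 + 7614·x + 25326·x^2 + 15390·x^3 + 26730·x^4 + 13122·x^5 + 13122·x^6) + (-153 - 819·x + 918·x^2 + 2133·x^3 + 1620·x^4 + 3645·x^5 + 5103·x^6 + 4374·x^7)·Dx + (176 + 846·x + 2814·x^2 + 1710·x^3 + 2970·x^4 + 1458·x^5 + 1458·x^6)·Dx^2 + (-17 - 91·x + 102·x^2 + 237·x^3 + 180·x^4 + 405·x^5 + 567·x^6 + 486·x^7)·Dx^3  (order 3).
h: a_k = 9, 24, 36, 228, 2481/4, 1746, 182037/40, 12192, 70098507/2240, …
ICs: h(0) = 9, h′(0) = 24, h′′(0) = 72.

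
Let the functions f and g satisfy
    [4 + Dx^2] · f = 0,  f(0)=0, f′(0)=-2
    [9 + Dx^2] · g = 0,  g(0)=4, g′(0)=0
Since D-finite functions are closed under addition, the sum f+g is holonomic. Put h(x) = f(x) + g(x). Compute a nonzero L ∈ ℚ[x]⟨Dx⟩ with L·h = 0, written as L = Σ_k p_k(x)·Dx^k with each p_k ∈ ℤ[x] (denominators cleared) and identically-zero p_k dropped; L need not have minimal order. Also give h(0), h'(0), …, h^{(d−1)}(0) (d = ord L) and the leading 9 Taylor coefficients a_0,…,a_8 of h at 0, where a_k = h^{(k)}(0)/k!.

L = 36 + 13·Dx^2 + Dx^4  (order 4).
h: a_k = 4, -2, -18, 4/3, 27/2, -4/15, -81/20, 8/315, 729/1120, …
ICs: h(0) = 4, h′(0) = -2, h′′(0) = -36, h′′′(0) = 8.

f: a_k = 0, -2, 0, 4/3, 0, -4/15, 0, 8/315, 0, …
g: a_k = 4, 0, -18, 0, 27/2, 0, -81/20, 0, 729/1120, …
L₀ := lclm(L_f,L_g); ord L₀ ≤ 2+2.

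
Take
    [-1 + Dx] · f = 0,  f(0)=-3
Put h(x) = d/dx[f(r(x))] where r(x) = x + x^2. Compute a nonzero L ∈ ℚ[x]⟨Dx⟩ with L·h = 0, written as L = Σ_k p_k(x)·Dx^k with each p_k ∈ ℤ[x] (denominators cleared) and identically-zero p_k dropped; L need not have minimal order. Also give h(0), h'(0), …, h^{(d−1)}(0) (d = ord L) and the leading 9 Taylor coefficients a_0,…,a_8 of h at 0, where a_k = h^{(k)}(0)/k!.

L = (3 + 4·x + 4·x^2) + (-1 - 2·x)·Dx  (order 1).
h: a_k = -3, -9, -21/2, -25/2, -81/8, -331/40, -1303/240, -1979/560, -5357/2688, …
ICs: h(0) = -3.

f: a_k = -3, -3, -3/2, -1/2, -1/8, -1/40, -1/240, -1/1680, -1/13440, …
Change of var in L_f (x↦r) gives L₀.
h₀' ⇒ L via d/dx closure of L₀.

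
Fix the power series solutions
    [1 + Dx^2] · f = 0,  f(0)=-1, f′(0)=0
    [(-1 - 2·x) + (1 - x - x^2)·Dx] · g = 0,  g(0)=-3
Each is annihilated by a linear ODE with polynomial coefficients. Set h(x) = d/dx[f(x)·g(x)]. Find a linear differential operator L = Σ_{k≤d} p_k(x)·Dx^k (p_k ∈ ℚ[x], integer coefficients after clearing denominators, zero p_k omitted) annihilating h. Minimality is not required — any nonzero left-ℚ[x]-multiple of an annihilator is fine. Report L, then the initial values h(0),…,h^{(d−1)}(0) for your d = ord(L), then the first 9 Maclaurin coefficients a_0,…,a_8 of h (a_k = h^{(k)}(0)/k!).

L = (3 - 2·x - x^2 + 2·x^3 + x^4) + (4 + 10·x + 6·x^2 + 4·x^3)·Dx + (-1 + x^2 + 2·x^3 + x^4)·Dx^2  (order 2).
h: a_k = 3, 9, 45/2, 97/2, 785/8, 7619/40, 86303/240, 372363/560, 5422539/4480, …
ICs: h(0) = 3, h′(0) = 9.

f: a_k = -1, 0, 1/2, 0, -1/24, 0, 1/720, 0, -1/40320, …
g: a_k = -3, -3, -6, -9, -15, -24, -39, -63, -102, …
Product ⇒ symmetric product L₀, ord ≤ 2.
Derive L from L₀ (diff closure).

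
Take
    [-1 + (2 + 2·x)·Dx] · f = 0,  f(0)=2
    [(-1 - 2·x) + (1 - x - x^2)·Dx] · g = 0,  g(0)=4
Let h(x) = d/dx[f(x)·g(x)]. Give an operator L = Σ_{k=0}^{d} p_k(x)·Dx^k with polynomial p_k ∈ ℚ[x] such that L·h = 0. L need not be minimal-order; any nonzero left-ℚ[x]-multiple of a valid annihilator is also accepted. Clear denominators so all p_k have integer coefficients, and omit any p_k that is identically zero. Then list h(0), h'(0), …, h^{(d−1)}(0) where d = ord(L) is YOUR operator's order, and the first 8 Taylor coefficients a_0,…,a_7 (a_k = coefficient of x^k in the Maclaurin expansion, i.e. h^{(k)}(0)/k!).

L = (19 + 66·x + 81·x^2 + 50·x^3 + 15·x^4) + (-6 - 10·x + 6·x^2 + 26·x^3 + 22·x^4 + 6·x^5)·Dx  (order 1).
h: a_k = 12, 38, 189/2, 803/4, 13105/32, 50661/64, 383425/256, 1416355/512, …
ICs: h(0) = 12.

f: a_k = 2, 1, -1/4, 1/8, -5/64, 7/128, -21/512, 33/1024, …
g: a_k = 4, 4, 8, 12, 20, 32, 52, 84, …
L₀ := L_f ⊗_s L_g (sym. prod.), ord ≤ 1.
Differentiate: ansatz ord ≤ ord L₀ ⇒ L.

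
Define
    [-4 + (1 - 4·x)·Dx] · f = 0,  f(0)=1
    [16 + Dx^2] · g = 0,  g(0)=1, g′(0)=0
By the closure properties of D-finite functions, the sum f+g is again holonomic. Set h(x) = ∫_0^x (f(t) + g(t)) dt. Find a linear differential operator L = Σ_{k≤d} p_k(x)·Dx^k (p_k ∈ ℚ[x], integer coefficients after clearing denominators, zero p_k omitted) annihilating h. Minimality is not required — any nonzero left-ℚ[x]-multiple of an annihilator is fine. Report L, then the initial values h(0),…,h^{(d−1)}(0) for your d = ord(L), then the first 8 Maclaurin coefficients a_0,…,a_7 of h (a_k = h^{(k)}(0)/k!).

L = (448 - 512·x + 1024·x^2)·Dx + (-48 + 320·x - 768·x^2 + 1024·x^3)·Dx^2 + (28 - 32·x + 64·x^2)·Dx^3 + (-3 + 20·x - 48·x^2 + 64·x^3)·Dx^4  (order 4).
h: a_k = 0, 2, 2, 8/3, 16, 160/3, 512/3, 184064/315, …
ICs: h(0) = 0, h′(0) = 2, h′′(0) = 4, h′′′(0) = 16.

f: a_k = 1, 4, 16, 64, 256, 1024, 4096, 16384, …
g: a_k = 1, 0, -8, 0, 32/3, 0, -256/45, 0, …
f+g: L₀ = lclm(L_f,L_g), ord ≤ 1+2.
Integrate: L := L₀·Dx.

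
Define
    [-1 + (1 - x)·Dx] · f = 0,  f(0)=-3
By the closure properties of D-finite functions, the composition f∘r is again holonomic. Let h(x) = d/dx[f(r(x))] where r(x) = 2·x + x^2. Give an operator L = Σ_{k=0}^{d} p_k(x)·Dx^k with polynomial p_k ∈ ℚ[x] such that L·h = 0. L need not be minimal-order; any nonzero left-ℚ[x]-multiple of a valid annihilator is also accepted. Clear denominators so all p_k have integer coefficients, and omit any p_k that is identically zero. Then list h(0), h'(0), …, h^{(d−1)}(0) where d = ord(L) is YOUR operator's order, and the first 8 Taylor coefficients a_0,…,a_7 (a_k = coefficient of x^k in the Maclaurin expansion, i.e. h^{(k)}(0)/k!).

L = (5 + 6·x + 3·x^2) + (-1 + x + 3·x^2 + x^3)·Dx  (order 1).
h: a_k = -6, -30, -108, -348, -1050, -3042, -8568, -23640, …
ICs: h(0) = -6.

f: a_k = -3, -3, -3, -3, -3, -3, -3, -3, …
Substitute x→r, Dx→(1/r')Dx; clear ⇒ L₀.
Derive L from L₀ (diff closure).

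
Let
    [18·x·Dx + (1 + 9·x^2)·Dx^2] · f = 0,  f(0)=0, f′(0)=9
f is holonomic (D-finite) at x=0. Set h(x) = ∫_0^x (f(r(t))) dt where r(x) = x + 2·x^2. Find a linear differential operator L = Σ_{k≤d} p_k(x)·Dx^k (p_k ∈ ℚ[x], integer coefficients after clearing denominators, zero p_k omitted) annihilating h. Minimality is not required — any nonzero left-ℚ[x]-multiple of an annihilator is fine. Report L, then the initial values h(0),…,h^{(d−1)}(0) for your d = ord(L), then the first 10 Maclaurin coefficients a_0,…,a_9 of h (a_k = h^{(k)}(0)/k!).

f: a_k = 0, 9, 0, -27, 0, 729/5, 0, -6561/7, 0, 6561, …
Substitute x→r, Dx→(1/r')Dx; clear ⇒ L₀.
h=∫h₀ ⇒ L = L₀·Dx.
L = (-4 + 18·x + 144·x^2 + 432·x^3 + 432·x^4)·Dx^2 + (1 + 4·x + 9·x^2 + 72·x^3 + 180·x^4 + 144·x^5)·Dx^3  (order 3).
h: a_k = 0, 0, 9/2, 6, -27/4, -162/5, -297/10, 1242/7, 34263/56, -162, …
ICs: h(0) = 0, h′(0) = 0, h′′(0) = 9.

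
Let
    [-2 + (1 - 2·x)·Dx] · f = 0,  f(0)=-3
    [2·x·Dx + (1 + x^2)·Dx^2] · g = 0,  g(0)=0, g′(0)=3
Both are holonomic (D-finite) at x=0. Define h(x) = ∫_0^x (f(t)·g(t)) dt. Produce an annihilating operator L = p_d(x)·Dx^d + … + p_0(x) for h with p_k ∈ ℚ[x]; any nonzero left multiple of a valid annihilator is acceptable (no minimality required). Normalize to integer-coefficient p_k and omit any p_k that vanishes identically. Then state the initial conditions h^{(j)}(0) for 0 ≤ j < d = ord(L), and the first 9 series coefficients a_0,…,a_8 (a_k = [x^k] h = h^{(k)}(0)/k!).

f: a_k = -3, -6, -12, -24, -48, -96, -192, -384, -768, …
g: a_k = 0, 3, 0, -1, 0, 3/5, 0, -3/7, 0, …
L₀ := L_f ⊗_s L_g (sym. prod.), ord ≤ 2.
h=∫h₀ ⇒ L = L₀·Dx.
L = 4·x·Dx + (4 - 2·x + 8·x^2)·Dx^2 + (-1 + 2·x - x^2 + 2·x^3)·Dx^3  (order 3).
h: a_k = 0, 0, -9/2, -6, -33/4, -66/5, -223/10, -1338/35, -18687/280, …
ICs: h(0) = 0, h′(0) = 0, h′′(0) = -9.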